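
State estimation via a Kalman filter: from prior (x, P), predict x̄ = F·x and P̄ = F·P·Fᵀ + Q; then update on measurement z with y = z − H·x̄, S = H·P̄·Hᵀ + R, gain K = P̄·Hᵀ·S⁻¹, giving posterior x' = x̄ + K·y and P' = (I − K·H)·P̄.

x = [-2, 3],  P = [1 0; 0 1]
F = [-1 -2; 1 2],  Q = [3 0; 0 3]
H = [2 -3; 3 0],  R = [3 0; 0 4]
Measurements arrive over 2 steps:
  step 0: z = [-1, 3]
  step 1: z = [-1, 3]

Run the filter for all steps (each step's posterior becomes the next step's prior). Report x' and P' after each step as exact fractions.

step 0: x' = [3059/4043, 3436/4043], P' = [1500/4043 876/4043; 876/4043 1773/4043]
step 1: x' = [1444073/1894817, 1595353/1894817], P' = [702228/1894817 411660/1894817; 411660/1894817 1658703/3789634]

step 0: x̄ = F·x = [-4, 4]
step 0: P̄ = F·P·Fᵀ + Q = [8 -5; -5 8]
step 0: y = z − H·x̄ = [19, 15]
step 0: S = H·P̄·Hᵀ + R = [167 93; 93 76]
step 0: K = P̄·Hᵀ·S⁻¹ = [124/4043 1125/4043; -1189/4043 657/4043]
step 0: x' = x̄ + K·y = [3059/4043, 3436/4043]
step 0: P' = (I − K·H)·P̄ = [1500/4043 876/4043; 876/4043 1773/4043]
step 1: x̄ = F·x = [-9931/4043, 9931/4043]
step 1: P̄ = F·P·Fᵀ + Q = [24225/4043 -12096/4043; -12096/4043 24225/4043]
step 1: y = z − H·x̄ = [45612/4043, 41922/4043]
step 1: S = H·P̄·Hᵀ + R = [472206/4043 254214/4043; 254214/4043 234197/4043]
step 1: K = P̄·Hᵀ·S⁻¹ = [56492/1894817 526671/1894817; -1109823/3789634 308745/1894817]
step 1: x' = x̄ + K·y = [1444073/1894817, 1595353/1894817]
step 1: P' = (I − K·H)·P̄ = [702228/1894817 411660/1894817; 411660/1894817 1658703/3789634]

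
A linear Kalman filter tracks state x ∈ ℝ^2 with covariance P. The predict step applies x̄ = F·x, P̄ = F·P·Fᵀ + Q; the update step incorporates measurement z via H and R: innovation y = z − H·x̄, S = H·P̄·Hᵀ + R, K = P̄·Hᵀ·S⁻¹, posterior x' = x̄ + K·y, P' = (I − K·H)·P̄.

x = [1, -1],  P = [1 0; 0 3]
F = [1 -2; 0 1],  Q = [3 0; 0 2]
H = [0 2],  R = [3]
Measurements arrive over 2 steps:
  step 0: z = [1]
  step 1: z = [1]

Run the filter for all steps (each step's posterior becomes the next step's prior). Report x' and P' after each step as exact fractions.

step 0: x̄ = F·x = [3, -1]
step 0: P̄ = F·P·Fᵀ + Q = [16 -6; -6 5]
step 0: y = z − H·x̄ = [3]
step 0: S = H·P̄·Hᵀ + R = [23]
step 0: K = P̄·Hᵀ·S⁻¹ = [-12/23; 10/23]
step 0: x' = x̄ + K·y = [33/23, 7/23]
step 0: P' = (I − K·H)·P̄ = [224/23 -18/23; -18/23 15/23]
step 1: x̄ = F·x = [19/23, 7/23]
step 1: P̄ = F·P·Fᵀ + Q = [425/23 -48/23; -48/23 61/23]
step 1: y = z − H·x̄ = [9/23]
step 1: S = H·P̄·Hᵀ + R = [313/23]
step 1: K = P̄·Hᵀ·S⁻¹ = [-96/313; 122/313]
step 1: x' = x̄ + K·y = [221/313, 143/313]
step 1: P' = (I − K·H)·P̄ = [5383/313 -144/313; -144/313 183/313]

step 0: x' = [33/23, 7/23], P' = [224/23 -18/23; -18/23 15/23]
step 1: x' = [221/313, 143/313], P' = [5383/313 -144/313; -144/313 183/313]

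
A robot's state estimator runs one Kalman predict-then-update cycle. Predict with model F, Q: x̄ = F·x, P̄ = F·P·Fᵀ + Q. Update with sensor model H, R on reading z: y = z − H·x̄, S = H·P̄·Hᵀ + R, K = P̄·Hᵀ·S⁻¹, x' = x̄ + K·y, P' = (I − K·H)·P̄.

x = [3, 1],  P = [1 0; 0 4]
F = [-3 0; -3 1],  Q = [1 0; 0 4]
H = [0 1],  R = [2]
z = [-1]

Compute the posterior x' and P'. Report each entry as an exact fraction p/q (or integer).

x' = [-108/19, -33/19]
P' = [109/19 18/19; 18/19 34/19]

x̄ = F·x = [-9, -8]
P̄ = F·P·Fᵀ + Q = [10 9; 9 17]
y = z − H·x̄ = [7]
S = H·P̄·Hᵀ + R = [19]
K = P̄·Hᵀ·S⁻¹ = [9/19; 17/19]
x' = x̄ + K·y = [-108/19, -33/19]
P' = (I − K·H)·P̄ = [109/19 18/19; 18/19 34/19]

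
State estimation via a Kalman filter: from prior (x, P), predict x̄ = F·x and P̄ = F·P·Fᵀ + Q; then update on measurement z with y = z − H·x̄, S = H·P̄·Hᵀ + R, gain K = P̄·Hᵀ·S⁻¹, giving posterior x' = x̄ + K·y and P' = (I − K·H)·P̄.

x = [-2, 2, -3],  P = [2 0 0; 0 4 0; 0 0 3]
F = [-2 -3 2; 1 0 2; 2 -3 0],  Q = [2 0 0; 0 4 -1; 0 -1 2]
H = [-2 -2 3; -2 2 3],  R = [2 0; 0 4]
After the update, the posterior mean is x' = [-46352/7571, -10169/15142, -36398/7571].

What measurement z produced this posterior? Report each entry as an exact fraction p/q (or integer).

z = [-1, -3]

x̄ = F·x = [-8, -8, -10]
P̄ = F·P·Fᵀ + Q = [58 8 28; 8 18 3; 28 3 46]
S = H·P̄·Hᵀ + R = [412 238; 238 358]
K = P̄·Hᵀ·S⁻¹ = [-3344/22713 1208/22713; -1858/7571 3697/15142; 522/7571 1514/7571]
x' − x̄ = [14216/7571, 110967/15142, 39312/7571] = K·y
y = (KᵀK)⁻¹·Kᵀ·(x' − x̄) = [-3, 27]
z = y + H·x̄ = [-3, 27] + [2, -30] = [-1, -3]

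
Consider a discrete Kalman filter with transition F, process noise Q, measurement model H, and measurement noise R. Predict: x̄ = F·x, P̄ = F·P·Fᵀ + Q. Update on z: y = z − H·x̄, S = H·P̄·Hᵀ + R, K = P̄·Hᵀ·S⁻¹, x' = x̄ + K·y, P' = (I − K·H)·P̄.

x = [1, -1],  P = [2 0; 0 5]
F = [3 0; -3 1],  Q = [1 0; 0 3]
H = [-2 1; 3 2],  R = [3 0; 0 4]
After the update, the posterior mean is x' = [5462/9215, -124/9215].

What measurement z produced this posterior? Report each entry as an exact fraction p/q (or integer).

z = [-1, 2]

x̄ = F·x = [3, -4]
P̄ = F·P·Fᵀ + Q = [19 -18; -18 26]
S = H·P̄·Hᵀ + R = [177 -44; -44 63]
K = P̄·Hᵀ·S⁻¹ = [-2604/9215 1253/9215; 3818/9215 2374/9215]
x' − x̄ = [-22183/9215, 36736/9215] = K·y
y = (KᵀK)⁻¹·Kᵀ·(x' − x̄) = [9, 1]
z = y + H·x̄ = [9, 1] + [-10, 1] = [-1, 2]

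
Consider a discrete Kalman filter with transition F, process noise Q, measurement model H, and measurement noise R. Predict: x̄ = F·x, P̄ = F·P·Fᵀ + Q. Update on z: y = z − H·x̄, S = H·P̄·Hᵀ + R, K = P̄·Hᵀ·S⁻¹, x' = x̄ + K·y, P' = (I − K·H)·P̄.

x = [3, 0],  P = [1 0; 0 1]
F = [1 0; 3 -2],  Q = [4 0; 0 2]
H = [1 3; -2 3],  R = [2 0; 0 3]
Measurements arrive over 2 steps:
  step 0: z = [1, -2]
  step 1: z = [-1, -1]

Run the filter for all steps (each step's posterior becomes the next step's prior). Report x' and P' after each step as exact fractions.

step 0: x' = [791/758, 123/1516], P' = [375/758 27/758; 27/758 51/379]
step 1: x' = [109637/1948162, -258981/974081], P' = [479301/974081 34485/974081; 34485/974081 129589/974081]

step 0: x̄ = F·x = [3, 9]
step 0: P̄ = F·P·Fᵀ + Q = [5 3; 3 15]
step 0: y = z − H·x̄ = [-29, -23]
step 0: S = H·P̄·Hᵀ + R = [160 116; 116 122]
step 0: K = P̄·Hᵀ·S⁻¹ = [114/379 -223/758; 333/1516 42/379]
step 0: x' = x̄ + K·y = [791/758, 123/1516]
step 0: P' = (I − K·H)·P̄ = [375/758 27/758; 27/758 51/379]
step 1: x̄ = F·x = [791/758, 1125/379]
step 1: P̄ = F·P·Fᵀ + Q = [3407/758 1071/758; 1071/758 4975/758]
step 1: y = z − H·x̄ = [-8299/758, -2963/379]
step 1: S = H·P̄·Hᵀ + R = [28062/379 17374/379; 17374/379 47825/758]
step 1: K = P̄·Hᵀ·S⁻¹ = [291378/974081 -285049/974081; 211626/974081 106599/974081]
step 1: x' = x̄ + K·y = [109637/1948162, -258981/974081]
step 1: P' = (I − K·H)·P̄ = [479301/974081 34485/974081; 34485/974081 129589/974081]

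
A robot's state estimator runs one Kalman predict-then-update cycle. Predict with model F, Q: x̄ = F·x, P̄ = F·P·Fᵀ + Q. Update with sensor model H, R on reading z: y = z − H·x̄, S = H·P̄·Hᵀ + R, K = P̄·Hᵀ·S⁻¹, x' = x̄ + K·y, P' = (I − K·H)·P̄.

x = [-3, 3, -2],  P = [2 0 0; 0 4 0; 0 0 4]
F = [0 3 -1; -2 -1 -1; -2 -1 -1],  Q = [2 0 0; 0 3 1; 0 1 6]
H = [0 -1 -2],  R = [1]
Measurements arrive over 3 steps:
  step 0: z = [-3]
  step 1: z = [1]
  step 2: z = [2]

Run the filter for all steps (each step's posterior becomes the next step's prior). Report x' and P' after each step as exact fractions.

step 0: x' = [139/11, 61/44, 37/44], P' = [426/11 -17/22 7/22; -17/22 535/176 -241/176; 7/22 -241/176 151/176]
step 1: x' = [204667/62491, -3741/5681, -1133/5681], P' = [2401618/62491 -17/5681 7/5681; -17/5681 18177/5681 -8153/5681; 7/5681 -8153/5681 5028/5681]
step 2: x' = [-174775024/89137001, -3809628/5243353, -57226252/89137001], P' = [3572471002/89137001 -363891/5243353 2547237/89137001; -363891/5243353 16777210/5243353 -7525128/5243353; 2547237/89137001 -7525128/5243353 78892661/89137001]

step 0: x̄ = F·x = [11, 5, 5]
step 0: P̄ = F·P·Fᵀ + Q = [42 -8 -8; -8 19 17; -8 17 22]
step 0: y = z − H·x̄ = [12]
step 0: S = H·P̄·Hᵀ + R = [176]
step 0: K = P̄·Hᵀ·S⁻¹ = [3/22; -53/176; -61/176]
step 0: x' = x̄ + K·y = [139/11, 61/44, 37/44]
step 0: P' = (I − K·H)·P̄ = [426/11 -17/22 7/22; -17/22 535/176 -241/176; 7/22 -241/176 151/176]
step 1: x̄ = F·x = [73/22, -55/2, -55/2]
step 1: P̄ = F·P·Fᵀ + Q = [1691/44 -1/4 -1/4; -1/4 629/4 621/4; -1/4 621/4 641/4]
step 1: y = z − H·x̄ = [-163/2]
step 1: S = H·P̄·Hᵀ + R = [5681/4]
step 1: K = P̄·Hᵀ·S⁻¹ = [3/5681; -1871/5681; -1903/5681]
step 1: x' = x̄ + K·y = [204667/62491, -3741/5681, -1133/5681]
step 1: P' = (I − K·H)·P̄ = [2401618/62491 -17/5681 7/5681; -17/5681 18177/5681 -8153/5681; 7/5681 -8153/5681 5028/5681]
step 2: x̄ = F·x = [-10090/5681, -355720/62491, -355720/62491]
step 2: P̄ = F·P·Fᵀ + Q = [228901/5681 -33081/5681 -33081/5681; -33081/5681 9869394/62491 9744412/62491; -33081/5681 9744412/62491 10056867/62491]
step 2: y = z − H·x̄ = [-942178/62491]
step 2: S = H·P̄·Hᵀ + R = [89137001/62491]
step 2: K = P̄·Hᵀ·S⁻¹ = [1091673/89137001; -1726954/5243353; -29858146/89137001]
step 2: x' = x̄ + K·y = [-174775024/89137001, -3809628/5243353, -57226252/89137001]
step 2: P' = (I − K·H)·P̄ = [3572471002/89137001 -363891/5243353 2547237/89137001; -363891/5243353 16777210/5243353 -7525128/5243353; 2547237/89137001 -7525128/5243353 78892661/89137001]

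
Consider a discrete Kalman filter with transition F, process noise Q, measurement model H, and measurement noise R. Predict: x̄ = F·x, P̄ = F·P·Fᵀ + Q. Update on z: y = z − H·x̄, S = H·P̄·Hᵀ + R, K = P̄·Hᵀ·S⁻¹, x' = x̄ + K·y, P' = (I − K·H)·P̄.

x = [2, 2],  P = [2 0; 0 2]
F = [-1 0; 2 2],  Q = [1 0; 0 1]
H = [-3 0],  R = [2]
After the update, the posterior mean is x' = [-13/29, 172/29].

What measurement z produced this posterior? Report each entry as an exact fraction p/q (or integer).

x̄ = F·x = [-2, 8]
P̄ = F·P·Fᵀ + Q = [3 -4; -4 17]
S = H·P̄·Hᵀ + R = [29]
K = P̄·Hᵀ·S⁻¹ = [-9/29; 12/29]
x' − x̄ = [45/29, -60/29] = K·y
y = (KᵀK)⁻¹·Kᵀ·(x' − x̄) = [-5]
z = y + H·x̄ = [-5] + [6] = [1]

z = [1]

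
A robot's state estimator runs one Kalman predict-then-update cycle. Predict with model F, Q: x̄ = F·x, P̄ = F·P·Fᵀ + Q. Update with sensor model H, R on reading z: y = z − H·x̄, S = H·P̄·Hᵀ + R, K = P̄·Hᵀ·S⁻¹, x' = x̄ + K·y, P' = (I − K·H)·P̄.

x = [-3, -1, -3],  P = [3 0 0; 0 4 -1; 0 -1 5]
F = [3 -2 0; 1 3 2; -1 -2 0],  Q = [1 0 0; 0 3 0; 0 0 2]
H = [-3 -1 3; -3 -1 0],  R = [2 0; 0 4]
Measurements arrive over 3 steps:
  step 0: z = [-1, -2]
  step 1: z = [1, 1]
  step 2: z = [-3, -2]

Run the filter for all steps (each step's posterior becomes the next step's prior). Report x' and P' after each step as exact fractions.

step 0: x̄ = F·x = [-7, -12, 5]
step 0: P̄ = F·P·Fᵀ + Q = [44 -11 7; -11 50 -23; 7 -23 21]
step 0: y = z − H·x̄ = [-49, -35]
step 0: S = H·P̄·Hᵀ + R = [583 386; 386 384]
step 0: K = P̄·Hᵀ·S⁻¹ = [4153/37438 -31943/74876; -13231/37438 23285/74876; 6047/18719 -5981/18719]
step 0: x' = x̄ + K·y = [186879/74876, -416849/74876, 6627/18719]
step 0: P' = (I − K·H)·P̄ = [260041/74876 -652351/74876 12032/18719; -652351/74876 1863913/74876 -12172/18719; 12032/18719 -12172/18719 12006/18719]
step 1: x̄ = F·x = [1394335/74876, -252663/18719, 646819/74876]
step 1: P̄ = F·P·Fᵀ + Q = [17699109/74876 -3621573/18719 9284933/74876; -3621573/18719 3286533/18719 -2020817/18719; 9284933/74876 -2020817/18719 5256041/74876]
step 1: y = z − H·x̄ = [326693/18719, 3247229/74876]
step 1: S = H·P̄·Hᵀ + R = [3586324/18719 6551442/18719; 6551442/18719 85819865/74876]
step 1: K = P̄·Hᵀ·S⁻¹ = [1185067365/7270274716 -908205903/1817568679; -3660025167/7270274716 921394326/1817568679; 1165635319/3635137358 -596706833/1817568679]
step 1: x' = x̄ + K·y = [-1479764383/7270274716, -2171892015/7270274716, -10576919/3635137358]
step 1: P' = (I − K·H)·P̄ = [15454475139/7270274716 -31832130969/7270274716 2816904863/3635137358; -31832130969/7270274716 80754083691/7270274716 -3677059925/3635137358; 2816904863/3635137358 -3677059925/3635137358 1184154217/1817568679]
step 2: x̄ = F·x = [-95509119/7270274716, -2009437026/1817568679, 5823548413/7270274716]
step 2: P̄ = F·P·Fᵀ + Q = [851362457359/7270274716 -149441663939/1817568679 403981433223/7270274716; -149441663939/1817568679 131572883717/1817568679 -80667365623/1817568679; 403981433223/7270274716 -80667365623/1817568679 225682835459/7270274716]
step 2: y = z − H·x̄ = [-11901436212/1817568679, -22864824893/7270274716]
step 2: S = H·P̄·Hᵀ + R = [327997690516/1817568679 483532301258/1817568679; 483532301258/1817568679 4631034815427/7270274716]
step 2: K = P̄·Hᵀ·S⁻¹ = [46290400802423/321173436505844 -38752130575745/80293359126461; -146607719227397/321173436505844 37275023362838/80293359126461; 50695808342477/160586718252922 -26004767920627/80293359126461]
step 2: x' = x̄ + K·y = [90084540754625/160586718252922, 67996809218617/160586718252922, -19878083710634/80293359126461]
step 2: P' = (I − K·H)·P̄ = [639055002817457/321173436505844 -1297130919240451/321173436505844 118769148469461/160586718252922; -1297130919240451/321173436505844 3294992383915945/321173436505844 -148269302043367/160586718252922; 118769148469461/160586718252922 -148269302043367/160586718252922 51571626674995/80293359126461]

step 0: x' = [186879/74876, -416849/74876, 6627/18719], P' = [260041/74876 -652351/74876 12032/18719; -652351/74876 1863913/74876 -12172/18719; 12032/18719 -12172/18719 12006/18719]
step 1: x' = [-1479764383/7270274716, -2171892015/7270274716, -10576919/3635137358], P' = [15454475139/7270274716 -31832130969/7270274716 2816904863/3635137358; -31832130969/7270274716 80754083691/7270274716 -3677059925/3635137358; 2816904863/3635137358 -3677059925/3635137358 1184154217/1817568679]
step 2: x' = [90084540754625/160586718252922, 67996809218617/160586718252922, -19878083710634/80293359126461], P' = [639055002817457/321173436505844 -1297130919240451/321173436505844 118769148469461/160586718252922; -1297130919240451/321173436505844 3294992383915945/321173436505844 -148269302043367/160586718252922; 118769148469461/160586718252922 -148269302043367/160586718252922 51571626674995/80293359126461]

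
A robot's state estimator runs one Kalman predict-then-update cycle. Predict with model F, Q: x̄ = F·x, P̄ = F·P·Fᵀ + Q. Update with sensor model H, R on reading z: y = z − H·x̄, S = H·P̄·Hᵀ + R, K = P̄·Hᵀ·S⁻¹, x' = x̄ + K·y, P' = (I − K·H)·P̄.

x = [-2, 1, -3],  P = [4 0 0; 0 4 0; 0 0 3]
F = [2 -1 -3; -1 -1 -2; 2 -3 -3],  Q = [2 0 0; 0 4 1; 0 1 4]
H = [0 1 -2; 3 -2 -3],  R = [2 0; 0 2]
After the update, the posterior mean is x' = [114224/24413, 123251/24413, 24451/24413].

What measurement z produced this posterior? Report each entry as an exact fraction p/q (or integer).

z = [3, 1]

x̄ = F·x = [4, 7, 2]
P̄ = F·P·Fᵀ + Q = [49 14 55; 14 24 23; 55 23 83]
S = H·P̄·Hᵀ + R = [266 185; 185 404]
K = P̄·Hᵀ·S⁻¹ = [-30274/73239 5524/73239; 4987/73239 -15880/73239; -33722/73239 -8125/73239]
x' − x̄ = [16572/24413, -47640/24413, -24375/24413] = K·y
y = (KᵀK)⁻¹·Kᵀ·(x' − x̄) = [0, 9]
z = y + H·x̄ = [0, 9] + [3, -8] = [3, 1]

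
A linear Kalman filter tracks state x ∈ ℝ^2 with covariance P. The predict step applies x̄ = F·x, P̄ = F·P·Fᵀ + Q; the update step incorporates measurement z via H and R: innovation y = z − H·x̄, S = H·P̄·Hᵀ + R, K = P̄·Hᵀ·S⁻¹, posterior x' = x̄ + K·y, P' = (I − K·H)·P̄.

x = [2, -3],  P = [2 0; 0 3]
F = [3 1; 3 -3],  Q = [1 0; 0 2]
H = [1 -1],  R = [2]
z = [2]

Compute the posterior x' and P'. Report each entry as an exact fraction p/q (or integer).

x' = [341/53, 263/53]
P' = [997/53 971/53; 971/53 1047/53]

x̄ = F·x = [3, 15]
P̄ = F·P·Fᵀ + Q = [22 9; 9 47]
y = z − H·x̄ = [14]
S = H·P̄·Hᵀ + R = [53]
K = P̄·Hᵀ·S⁻¹ = [13/53; -38/53]
x' = x̄ + K·y = [341/53, 263/53]
P' = (I − K·H)·P̄ = [997/53 971/53; 971/53 1047/53]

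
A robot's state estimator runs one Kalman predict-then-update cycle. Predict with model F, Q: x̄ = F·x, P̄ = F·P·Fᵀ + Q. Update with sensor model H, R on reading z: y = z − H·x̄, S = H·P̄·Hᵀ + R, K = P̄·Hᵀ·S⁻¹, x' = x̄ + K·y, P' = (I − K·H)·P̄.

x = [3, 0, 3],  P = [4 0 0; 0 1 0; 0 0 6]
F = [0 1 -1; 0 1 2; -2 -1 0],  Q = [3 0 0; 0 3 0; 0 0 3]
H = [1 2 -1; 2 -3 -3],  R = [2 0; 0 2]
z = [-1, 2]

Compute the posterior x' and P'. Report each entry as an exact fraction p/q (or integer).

x' = [-2179/1177, -1234/5029, -91986/55319]
P' = [5538/1177 -60/107 4282/1177; -60/107 1554/5029 -3026/5029; 4282/1177 -3026/5029 173020/55319]

x̄ = F·x = [-3, 6, -6]
P̄ = F·P·Fᵀ + Q = [10 -11 -1; -11 28 -1; -1 -1 20]
y = z − H·x̄ = [-16, 8]
S = H·P̄·Hᵀ + R = [106 -91; -91 600]
K = P̄·Hᵀ·S⁻¹ = [-32/1177 105/1177; 1657/5029 -612/5029; -19169/55319 -8347/55319]
x' = x̄ + K·y = [-2179/1177, -1234/5029, -91986/55319]
P' = (I − K·H)·P̄ = [5538/1177 -60/107 4282/1177; -60/107 1554/5029 -3026/5029; 4282/1177 -3026/5029 173020/55319]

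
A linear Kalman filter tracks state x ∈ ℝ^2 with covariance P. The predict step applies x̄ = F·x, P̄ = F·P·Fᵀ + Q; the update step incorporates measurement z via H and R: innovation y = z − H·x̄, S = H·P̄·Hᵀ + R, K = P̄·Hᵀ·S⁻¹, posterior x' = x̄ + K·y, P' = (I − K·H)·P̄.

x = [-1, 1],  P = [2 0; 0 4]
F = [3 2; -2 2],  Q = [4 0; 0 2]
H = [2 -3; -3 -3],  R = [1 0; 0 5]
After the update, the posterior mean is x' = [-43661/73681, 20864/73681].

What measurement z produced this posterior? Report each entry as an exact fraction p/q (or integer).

z = [-2, 1]

x̄ = F·x = [-1, 4]
P̄ = F·P·Fᵀ + Q = [38 4; 4 26]
S = H·P̄·Hᵀ + R = [339 18; 18 653]
K = P̄·Hᵀ·S⁻¹ = [44060/221043 -14622/73681; -44090/221043 -9750/73681]
x' − x̄ = [30020/73681, -273860/73681] = K·y
y = (KᵀK)⁻¹·Kᵀ·(x' − x̄) = [12, 10]
z = y + H·x̄ = [12, 10] + [-14, -9] = [-2, 1]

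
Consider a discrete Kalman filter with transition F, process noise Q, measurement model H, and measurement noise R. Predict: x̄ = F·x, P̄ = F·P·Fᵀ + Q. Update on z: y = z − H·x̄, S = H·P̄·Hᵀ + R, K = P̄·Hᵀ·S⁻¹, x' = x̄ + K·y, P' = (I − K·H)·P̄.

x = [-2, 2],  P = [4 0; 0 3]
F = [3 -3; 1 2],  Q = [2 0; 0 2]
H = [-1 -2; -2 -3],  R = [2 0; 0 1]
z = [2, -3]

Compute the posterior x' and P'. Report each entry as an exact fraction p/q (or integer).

x' = [8850/1949, -4364/1949]
P' = [25078/1949 -15888/1949; -15888/1949 10242/1949]

x̄ = F·x = [-12, 2]
P̄ = F·P·Fᵀ + Q = [65 -6; -6 18]
y = z − H·x̄ = [-6, -21]
S = H·P̄·Hᵀ + R = [115 196; 196 351]
K = P̄·Hᵀ·S⁻¹ = [3349/1949 -2492/1949; -2298/1949 1050/1949]
x' = x̄ + K·y = [8850/1949, -4364/1949]
P' = (I − K·H)·P̄ = [25078/1949 -15888/1949; -15888/1949 10242/1949]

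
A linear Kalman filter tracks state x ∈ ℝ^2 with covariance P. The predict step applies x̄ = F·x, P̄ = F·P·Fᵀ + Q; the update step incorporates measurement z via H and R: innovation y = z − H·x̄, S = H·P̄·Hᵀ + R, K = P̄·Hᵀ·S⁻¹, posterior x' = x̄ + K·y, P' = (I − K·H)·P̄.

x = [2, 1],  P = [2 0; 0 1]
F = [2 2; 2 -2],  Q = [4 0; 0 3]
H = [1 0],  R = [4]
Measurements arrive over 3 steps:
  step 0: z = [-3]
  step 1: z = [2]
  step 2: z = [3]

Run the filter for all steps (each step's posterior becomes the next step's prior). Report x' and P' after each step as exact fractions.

step 0: x' = [-6/5, 1/5], P' = [16/5 4/5; 4/5 71/5]
step 1: x' = [38/21, -514/105], P' = [80/21 -44/21; -44/21 4531/105]
step 2: x' = [4380/1567, 25151/4701], P' = [6128/1567 -5508/1567; -5508/1567 325871/4701]

step 0: x̄ = F·x = [6, 2]
step 0: P̄ = F·P·Fᵀ + Q = [16 4; 4 15]
step 0: y = z − H·x̄ = [-9]
step 0: S = H·P̄·Hᵀ + R = [20]
step 0: K = P̄·Hᵀ·S⁻¹ = [4/5; 1/5]
step 0: x' = x̄ + K·y = [-6/5, 1/5]
step 0: P' = (I − K·H)·P̄ = [16/5 4/5; 4/5 71/5]
step 1: x̄ = F·x = [-2, -14/5]
step 1: P̄ = F·P·Fᵀ + Q = [80 -44; -44 331/5]
step 1: y = z − H·x̄ = [4]
step 1: S = H·P̄·Hᵀ + R = [84]
step 1: K = P̄·Hᵀ·S⁻¹ = [20/21; -11/21]
step 1: x' = x̄ + K·y = [38/21, -514/105]
step 1: P' = (I − K·H)·P̄ = [80/21 -44/21; -44/21 4531/105]
step 2: x̄ = F·x = [-216/35, 1408/105]
step 2: P̄ = F·P·Fᵀ + Q = [6128/35 -5508/35; -5508/35 21799/105]
step 2: y = z − H·x̄ = [321/35]
step 2: S = H·P̄·Hᵀ + R = [6268/35]
step 2: K = P̄·Hᵀ·S⁻¹ = [1532/1567; -1377/1567]
step 2: x' = x̄ + K·y = [4380/1567, 25151/4701]
step 2: P' = (I − K·H)·P̄ = [6128/1567 -5508/1567; -5508/1567 325871/4701]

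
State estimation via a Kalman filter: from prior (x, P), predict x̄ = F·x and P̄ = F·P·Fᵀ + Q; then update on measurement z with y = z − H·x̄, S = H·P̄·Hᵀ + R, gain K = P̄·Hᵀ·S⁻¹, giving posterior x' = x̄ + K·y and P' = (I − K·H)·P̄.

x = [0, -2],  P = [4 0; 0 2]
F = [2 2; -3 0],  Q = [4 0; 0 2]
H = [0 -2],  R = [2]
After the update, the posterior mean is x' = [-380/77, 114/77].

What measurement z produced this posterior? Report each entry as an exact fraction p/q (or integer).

z = [-3]

x̄ = F·x = [-4, 0]
P̄ = F·P·Fᵀ + Q = [28 -24; -24 38]
S = H·P̄·Hᵀ + R = [154]
K = P̄·Hᵀ·S⁻¹ = [24/77; -38/77]
x' − x̄ = [-72/77, 114/77] = K·y
y = (KᵀK)⁻¹·Kᵀ·(x' − x̄) = [-3]
z = y + H·x̄ = [-3] + [0] = [-3]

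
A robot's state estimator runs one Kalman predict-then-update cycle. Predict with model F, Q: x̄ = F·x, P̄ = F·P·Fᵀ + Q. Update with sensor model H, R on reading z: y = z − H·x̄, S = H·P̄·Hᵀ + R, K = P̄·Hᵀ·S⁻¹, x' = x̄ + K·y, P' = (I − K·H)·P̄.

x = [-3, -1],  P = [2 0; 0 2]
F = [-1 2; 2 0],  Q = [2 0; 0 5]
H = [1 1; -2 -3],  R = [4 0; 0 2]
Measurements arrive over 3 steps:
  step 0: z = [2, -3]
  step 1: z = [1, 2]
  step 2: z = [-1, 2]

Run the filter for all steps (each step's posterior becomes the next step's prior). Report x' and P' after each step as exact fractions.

step 0: x' = [977/325, -359/325], P' = [2708/325 -1836/325; -1836/325 1312/325]
step 1: x' = [34893/26240, -37311/26240], P' = [1080453/52480 -742951/52480; -742951/52480 521597/52480]
step 2: x' = [-15308749/9071069, 4306664/9071069], P' = [242700898/9071069 -23863178/1295867; -23863178/1295867 116822686/9071069]

step 0: x̄ = F·x = [1, -6]
step 0: P̄ = F·P·Fᵀ + Q = [12 -4; -4 13]
step 0: y = z − H·x̄ = [7, -19]
step 0: S = H·P̄·Hᵀ + R = [21 -43; -43 119]
step 0: K = P̄·Hᵀ·S⁻¹ = [218/325 46/325; -131/325 -132/325]
step 0: x' = x̄ + K·y = [977/325, -359/325]
step 0: P' = (I − K·H)·P̄ = [2708/325 -1836/325; -1836/325 1312/325]
step 1: x̄ = F·x = [-339/65, 1954/325]
step 1: P̄ = F·P·Fᵀ + Q = [638/13 -2552/65; -2552/65 12457/325]
step 1: y = z − H·x̄ = [66/325, 3122/325]
step 1: S = H·P̄·Hᵀ + R = [4187/325 -5471/325; -5471/325 23443/325]
step 1: K = P̄·Hᵀ·S⁻¹ = [168751/104960 67947/104960; -110677/104960 -78889/104960]
step 1: x' = x̄ + K·y = [34893/26240, -37311/26240]
step 1: P' = (I − K·H)·P̄ = [1080453/52480 -742951/52480; -742951/52480 521597/52480]
step 2: x̄ = F·x = [-21903/5248, 34893/13120]
step 2: P̄ = F·P·Fᵀ + Q = [1248721/10496 -513271/5248; -513271/5248 1146053/13120]
step 2: y = z − H·x̄ = [329/640, 5351/3280]
step 2: S = H·P̄·Hᵀ + R = [18837/1280 -1757/160; -1757/160 74137/820]
step 2: K = P̄·Hᵀ·S⁻¹ = [18914663/9071069 7862471/9071069; -12554890/9071069 -8191783/9071069]
step 2: x' = x̄ + K·y = [-15308749/9071069, 4306664/9071069]
step 2: P' = (I − K·H)·P̄ = [242700898/9071069 -23863178/1295867; -23863178/1295867 116822686/9071069]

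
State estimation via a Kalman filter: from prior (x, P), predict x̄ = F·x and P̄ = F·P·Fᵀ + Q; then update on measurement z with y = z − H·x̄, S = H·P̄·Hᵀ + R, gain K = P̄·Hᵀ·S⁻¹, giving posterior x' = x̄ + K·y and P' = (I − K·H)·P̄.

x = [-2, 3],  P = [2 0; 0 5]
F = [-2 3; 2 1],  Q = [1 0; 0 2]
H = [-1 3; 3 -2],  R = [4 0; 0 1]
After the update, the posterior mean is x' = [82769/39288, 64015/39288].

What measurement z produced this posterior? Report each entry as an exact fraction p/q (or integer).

z = [3, 3]

x̄ = F·x = [13, -1]
P̄ = F·P·Fᵀ + Q = [54 7; 7 15]
S = H·P̄·Hᵀ + R = [151 -175; -175 463]
K = P̄·Hᵀ·S⁻¹ = [10621/39288 16573/39288; 16019/39288 5291/39288]
x' − x̄ = [-427975/39288, 103303/39288] = K·y
y = (KᵀK)⁻¹·Kᵀ·(x' − x̄) = [19, -38]
z = y + H·x̄ = [19, -38] + [-16, 41] = [3, 3]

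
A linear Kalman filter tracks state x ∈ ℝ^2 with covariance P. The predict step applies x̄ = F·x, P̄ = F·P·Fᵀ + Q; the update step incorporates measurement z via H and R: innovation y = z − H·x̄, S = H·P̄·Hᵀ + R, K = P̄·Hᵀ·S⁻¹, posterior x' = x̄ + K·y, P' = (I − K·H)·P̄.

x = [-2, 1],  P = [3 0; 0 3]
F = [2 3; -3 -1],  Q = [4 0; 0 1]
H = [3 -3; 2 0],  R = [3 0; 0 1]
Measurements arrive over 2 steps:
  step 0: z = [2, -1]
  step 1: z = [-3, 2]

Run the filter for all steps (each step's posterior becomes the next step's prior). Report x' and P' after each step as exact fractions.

step 0: x' = [-77/223, -1377/1561], P' = [53/223 51/223; 51/223 4259/7805]
step 1: x' = [2983105/4131917, 6360600/4131917], P' = [862320/4131917 720387/4131917; 720387/4131917 1821970/4131917]

step 0: x̄ = F·x = [-1, 5]
step 0: P̄ = F·P·Fᵀ + Q = [43 -27; -27 31]
step 0: y = z − H·x̄ = [20, 1]
step 0: S = H·P̄·Hᵀ + R = [1155 420; 420 173]
step 0: K = P̄·Hᵀ·S⁻¹ = [2/223 106/223; -2474/7805 102/223]
step 0: x' = x̄ + K·y = [-77/223, -1377/1561]
step 0: P' = (I − K·H)·P̄ = [53/223 51/223; 51/223 4259/7805]
step 1: x̄ = F·x = [-5209/1561, 2994/1561]
step 1: P̄ = F·P·Fᵀ + Q = [98391/7805 -43542/7805; -43542/7805 39469/7805]
step 1: y = z − H·x̄ = [19926/1561, 13540/1561]
step 1: S = H·P̄·Hᵀ + R = [2047911/7805 851598/7805; 851598/7805 401369/7805]
step 1: K = P̄·Hᵀ·S⁻¹ = [141933/4131917 1724640/4131917; -1101583/4131917 1440774/4131917]
step 1: x' = x̄ + K·y = [2983105/4131917, 6360600/4131917]
step 1: P' = (I − K·H)·P̄ = [862320/4131917 720387/4131917; 720387/4131917 1821970/4131917]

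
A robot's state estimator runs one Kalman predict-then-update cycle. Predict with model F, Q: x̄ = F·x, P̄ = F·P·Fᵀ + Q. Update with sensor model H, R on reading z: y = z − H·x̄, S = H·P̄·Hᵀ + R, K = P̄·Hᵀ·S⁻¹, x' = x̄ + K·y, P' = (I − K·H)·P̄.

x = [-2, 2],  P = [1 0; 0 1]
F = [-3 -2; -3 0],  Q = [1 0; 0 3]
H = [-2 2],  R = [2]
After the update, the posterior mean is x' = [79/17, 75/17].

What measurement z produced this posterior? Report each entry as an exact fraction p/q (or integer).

z = [-1]

x̄ = F·x = [2, 6]
P̄ = F·P·Fᵀ + Q = [14 9; 9 12]
S = H·P̄·Hᵀ + R = [34]
K = P̄·Hᵀ·S⁻¹ = [-5/17; 3/17]
x' − x̄ = [45/17, -27/17] = K·y
y = (KᵀK)⁻¹·Kᵀ·(x' − x̄) = [-9]
z = y + H·x̄ = [-9] + [8] = [-1]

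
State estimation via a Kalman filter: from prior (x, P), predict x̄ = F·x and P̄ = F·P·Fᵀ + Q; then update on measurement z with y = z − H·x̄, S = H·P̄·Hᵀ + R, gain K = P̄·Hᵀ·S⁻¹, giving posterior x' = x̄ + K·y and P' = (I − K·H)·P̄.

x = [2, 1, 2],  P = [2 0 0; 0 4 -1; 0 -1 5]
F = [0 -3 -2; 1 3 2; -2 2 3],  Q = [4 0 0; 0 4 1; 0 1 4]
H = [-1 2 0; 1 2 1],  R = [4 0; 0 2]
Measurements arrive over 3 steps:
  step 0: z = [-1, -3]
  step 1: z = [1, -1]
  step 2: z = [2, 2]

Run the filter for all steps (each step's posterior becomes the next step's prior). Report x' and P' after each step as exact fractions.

step 0: x' = [16225/15379, 1399/15379, -63740/15379], P' = [65012/15379 20324/15379 -101828/15379; 20324/15379 18630/15379 -54592/15379; -101828/15379 -54592/15379 230242/15379]
step 1: x' = [-8269057/9930143, -13455469/29790429, 9923474/9930143], P' = [53966034/9930143 19062463/9930143 -91782442/9930143; 19062463/9930143 85099445/59580858 -46257527/9930143; -91782442/9930143 -46257527/9930143 200566848/9930143]
step 2: x' = [-203169150929/151440224358, 17766961167/100960149572, 471385013105/151440224358], P' = [840027538867/151440224358 199204101303/100960149572 -1436075605339/151440224358; 199204101303/100960149572 293489080841/201920299144 -481780733807/100960149572; -1436075605339/151440224358 -481780733807/100960149572 3136130110543/151440224358]

step 0: x̄ = F·x = [-7, 9, 4]
step 0: P̄ = F·P·Fᵀ + Q = [48 -44 -41; -44 50 38; -41 38 61]
step 0: y = z − H·x̄ = [-26, -18]
step 0: S = H·P̄·Hᵀ + R = [428 269; 269 205]
step 0: K = P̄·Hᵀ·S⁻¹ = [-6091/15379 1916/15379; 4234/15379 1496/15379; -1839/15379 9615/15379]
step 0: x' = x̄ + K·y = [16225/15379, 1399/15379, -63740/15379]
step 0: P' = (I − K·H)·P̄ = [65012/15379 20324/15379 -101828/15379; 20324/15379 18630/15379 -54592/15379; -101828/15379 -54592/15379 230242/15379]
step 1: x̄ = F·x = [123283/15379, -15294/2197, -220872/15379]
step 1: P̄ = F·P·Fᵀ + Q = [495050/15379 -41550/2197 -1068904/15379; -41550/2197 39242/2197 98489/2197; -1068904/15379 98489/2197 2872502/15379]
step 1: y = z − H·x̄ = [352778/15379, 296326/15379]
step 1: S = H·P̄·Hᵀ + R = [2818742/15379 3051476/15379; 3051476/15379 3953570/15379]
step 1: K = P̄·Hᵀ·S⁻¹ = [-3960277/9930143 154259/9930143; 6978014/29790429 3514253/59580858; -183153/9930143 8134676/9930143]
step 1: x' = x̄ + K·y = [-8269057/9930143, -13455469/29790429, 9923474/9930143]
step 1: P' = (I − K·H)·P̄ = [53966034/9930143 19062463/9930143 -91782442/9930143; 19062463/9930143 85099445/59580858 -46257527/9930143; -91782442/9930143 -46257527/9930143 200566848/9930143]
step 2: x̄ = F·x = [-6391479/9930143, -1877578/9930143, 112014670/29790429]
step 2: P̄ = F·P·Fᵀ + Q = [829093615/19860286 -496897481/19860286 -939907672/9930143; -496897481/19860286 431515703/19860286 604683347/9930143; -939907672/9930143 604683347/9930143 7533655738/29790429]
step 2: y = z − H·x̄ = [17223963/9930143, -21993907/29790429]
step 2: S = H·P̄·Hᵀ + R = [4622187495/19860286 5195517929/19860286; 5195517929/19860286 20122680965/59580858]
step 2: K = P̄·Hᵀ·S⁻¹ = [-121207617479/302880448716 521412479/100960149572; 47142489769/201920299144 10912448337/201920299144; -4633298041/302880448716 84904101261/100960149572]
step 2: x' = x̄ + K·y = [-203169150929/151440224358, 17766961167/100960149572, 471385013105/151440224358]
step 2: P' = (I − K·H)·P̄ = [840027538867/151440224358 199204101303/100960149572 -1436075605339/151440224358; 199204101303/100960149572 293489080841/201920299144 -481780733807/100960149572; -1436075605339/151440224358 -481780733807/100960149572 3136130110543/151440224358]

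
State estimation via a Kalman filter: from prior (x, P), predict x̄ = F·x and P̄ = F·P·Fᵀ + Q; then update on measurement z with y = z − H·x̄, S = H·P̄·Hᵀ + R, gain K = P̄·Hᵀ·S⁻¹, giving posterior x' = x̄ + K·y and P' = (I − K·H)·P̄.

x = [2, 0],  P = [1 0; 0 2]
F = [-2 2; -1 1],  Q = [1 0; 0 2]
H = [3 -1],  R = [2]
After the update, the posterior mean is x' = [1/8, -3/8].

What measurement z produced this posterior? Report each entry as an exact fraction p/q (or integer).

z = [1]

x̄ = F·x = [-4, -2]
P̄ = F·P·Fᵀ + Q = [13 6; 6 5]
S = H·P̄·Hᵀ + R = [88]
K = P̄·Hᵀ·S⁻¹ = [3/8; 13/88]
x' − x̄ = [33/8, 13/8] = K·y
y = (KᵀK)⁻¹·Kᵀ·(x' − x̄) = [11]
z = y + H·x̄ = [11] + [-10] = [1]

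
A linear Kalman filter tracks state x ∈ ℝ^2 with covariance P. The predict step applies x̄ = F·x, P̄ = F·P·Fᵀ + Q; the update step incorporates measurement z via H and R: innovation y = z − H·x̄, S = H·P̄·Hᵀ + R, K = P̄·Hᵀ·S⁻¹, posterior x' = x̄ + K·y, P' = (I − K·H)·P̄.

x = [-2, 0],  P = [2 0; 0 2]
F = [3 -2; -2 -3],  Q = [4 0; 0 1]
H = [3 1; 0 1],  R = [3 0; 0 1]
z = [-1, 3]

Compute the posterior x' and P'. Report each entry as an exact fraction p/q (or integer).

x' = [-3612/2557, 7888/2557]
P' = [1110/2557 -810/2557; -810/2557 2457/2557]

x̄ = F·x = [-6, 4]
P̄ = F·P·Fᵀ + Q = [30 0; 0 27]
y = z − H·x̄ = [13, -1]
S = H·P̄·Hᵀ + R = [300 27; 27 28]
K = P̄·Hᵀ·S⁻¹ = [840/2557 -810/2557; 9/2557 2457/2557]
x' = x̄ + K·y = [-3612/2557, 7888/2557]
P' = (I − K·H)·P̄ = [1110/2557 -810/2557; -810/2557 2457/2557]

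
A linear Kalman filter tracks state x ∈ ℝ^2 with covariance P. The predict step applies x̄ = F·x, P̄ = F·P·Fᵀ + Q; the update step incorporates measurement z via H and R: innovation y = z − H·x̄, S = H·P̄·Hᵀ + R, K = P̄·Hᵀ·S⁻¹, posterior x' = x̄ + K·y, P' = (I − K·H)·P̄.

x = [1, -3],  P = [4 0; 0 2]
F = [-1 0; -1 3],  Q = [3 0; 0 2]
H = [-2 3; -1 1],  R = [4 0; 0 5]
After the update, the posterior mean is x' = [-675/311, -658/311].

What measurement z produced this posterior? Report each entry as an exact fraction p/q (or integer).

x̄ = F·x = [-1, -10]
P̄ = F·P·Fᵀ + Q = [7 4; 4 24]
S = H·P̄·Hᵀ + R = [200 66; 66 28]
K = P̄·Hᵀ·S⁻¹ = [71/622 -117/311; 118/311 -56/311]
x' − x̄ = [-364/311, 2452/311] = K·y
y = (KᵀK)⁻¹·Kᵀ·(x' − x̄) = [26, 11]
z = y + H·x̄ = [26, 11] + [-28, -9] = [-2, 2]

z = [-2, 2]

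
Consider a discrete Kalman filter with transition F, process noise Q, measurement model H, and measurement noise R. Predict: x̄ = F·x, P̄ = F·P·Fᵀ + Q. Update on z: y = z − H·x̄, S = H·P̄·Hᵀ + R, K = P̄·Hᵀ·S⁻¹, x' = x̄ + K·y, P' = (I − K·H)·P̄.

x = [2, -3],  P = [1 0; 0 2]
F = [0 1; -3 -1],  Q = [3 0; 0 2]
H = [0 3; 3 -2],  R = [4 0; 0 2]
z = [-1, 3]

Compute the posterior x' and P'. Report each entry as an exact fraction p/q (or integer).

x̄ = F·x = [-3, -3]
P̄ = F·P·Fᵀ + Q = [5 -2; -2 13]
y = z − H·x̄ = [8, 6]
S = H·P̄·Hᵀ + R = [121 -96; -96 123]
K = P̄·Hᵀ·S⁻¹ = [362/1889 1723/5667; 575/1889 -128/5667]
x' = x̄ + K·y = [675/1889, -1323/1889]
P' = (I − K·H)·P̄ = [2114/5667 1448/5667; 1448/5667 2300/5667]

x' = [675/1889, -1323/1889]
P' = [2114/5667 1448/5667; 1448/5667 2300/5667]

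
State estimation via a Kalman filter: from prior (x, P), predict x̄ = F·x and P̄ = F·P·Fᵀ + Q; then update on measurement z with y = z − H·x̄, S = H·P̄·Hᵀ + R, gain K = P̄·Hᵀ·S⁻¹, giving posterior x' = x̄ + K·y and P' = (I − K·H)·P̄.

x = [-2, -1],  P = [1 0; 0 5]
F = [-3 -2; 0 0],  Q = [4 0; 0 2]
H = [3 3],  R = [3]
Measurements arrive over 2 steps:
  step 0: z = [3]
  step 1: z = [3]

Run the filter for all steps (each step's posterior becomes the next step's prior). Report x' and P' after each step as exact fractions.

step 0: x̄ = F·x = [8, 0]
step 0: P̄ = F·P·Fᵀ + Q = [33 0; 0 2]
step 0: y = z − H·x̄ = [-21]
step 0: S = H·P̄·Hᵀ + R = [318]
step 0: K = P̄·Hᵀ·S⁻¹ = [33/106; 1/53]
step 0: x' = x̄ + K·y = [155/106, -21/53]
step 0: P' = (I − K·H)·P̄ = [231/106 -99/53; -99/53 100/53]
step 1: x̄ = F·x = [-381/106, 0]
step 1: P̄ = F·P·Fᵀ + Q = [927/106 0; 0 2]
step 1: y = z − H·x̄ = [1461/106]
step 1: S = H·P̄·Hᵀ + R = [10569/106]
step 1: K = P̄·Hᵀ·S⁻¹ = [927/3523; 212/3523]
step 1: x' = x̄ + K·y = [114/3523, 2922/3523]
step 1: P' = (I − K·H)·P̄ = [6489/3523 -5562/3523; -5562/3523 5774/3523]

step 0: x' = [155/106, -21/53], P' = [231/106 -99/53; -99/53 100/53]
step 1: x' = [114/3523, 2922/3523], P' = [6489/3523 -5562/3523; -5562/3523 5774/3523]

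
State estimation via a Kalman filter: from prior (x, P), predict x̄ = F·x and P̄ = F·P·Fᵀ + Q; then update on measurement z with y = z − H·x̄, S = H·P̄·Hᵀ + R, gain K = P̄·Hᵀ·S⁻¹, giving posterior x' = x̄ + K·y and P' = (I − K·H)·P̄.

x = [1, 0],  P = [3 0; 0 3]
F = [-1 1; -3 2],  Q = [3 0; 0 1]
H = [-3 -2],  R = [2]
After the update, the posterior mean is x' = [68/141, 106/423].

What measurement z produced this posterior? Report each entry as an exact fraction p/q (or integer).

z = [-2]

x̄ = F·x = [-1, -3]
P̄ = F·P·Fᵀ + Q = [9 15; 15 40]
S = H·P̄·Hᵀ + R = [423]
K = P̄·Hᵀ·S⁻¹ = [-19/141; -125/423]
x' − x̄ = [209/141, 1375/423] = K·y
y = (KᵀK)⁻¹·Kᵀ·(x' − x̄) = [-11]
z = y + H·x̄ = [-11] + [9] = [-2]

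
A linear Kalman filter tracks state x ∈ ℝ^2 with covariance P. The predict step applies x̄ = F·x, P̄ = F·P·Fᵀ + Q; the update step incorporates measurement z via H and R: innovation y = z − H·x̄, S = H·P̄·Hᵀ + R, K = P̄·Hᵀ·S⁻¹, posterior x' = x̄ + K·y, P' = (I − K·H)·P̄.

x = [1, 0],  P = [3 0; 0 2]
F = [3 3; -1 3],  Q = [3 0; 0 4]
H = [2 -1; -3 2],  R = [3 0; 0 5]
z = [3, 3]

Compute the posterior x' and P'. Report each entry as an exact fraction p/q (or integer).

x' = [9615/3311, 15699/3311]
P' = [19743/3311 31467/3311; 31467/3311 52968/3311]

x̄ = F·x = [3, -1]
P̄ = F·P·Fᵀ + Q = [48 9; 9 25]
y = z − H·x̄ = [-4, 14]
S = H·P̄·Hᵀ + R = [184 -275; -275 429]
K = P̄·Hᵀ·S⁻¹ = [243/301 741/3311; 302/301 2307/3311]
x' = x̄ + K·y = [9615/3311, 15699/3311]
P' = (I − K·H)·P̄ = [19743/3311 31467/3311; 31467/3311 52968/3311]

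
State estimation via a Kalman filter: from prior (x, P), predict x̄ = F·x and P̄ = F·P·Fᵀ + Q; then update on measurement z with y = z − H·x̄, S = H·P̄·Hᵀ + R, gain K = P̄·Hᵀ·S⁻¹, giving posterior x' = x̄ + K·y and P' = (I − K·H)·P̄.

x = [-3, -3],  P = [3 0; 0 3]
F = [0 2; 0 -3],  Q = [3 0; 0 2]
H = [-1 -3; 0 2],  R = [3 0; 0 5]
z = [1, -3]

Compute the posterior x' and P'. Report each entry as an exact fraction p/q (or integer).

x̄ = F·x = [-6, 9]
P̄ = F·P·Fᵀ + Q = [15 -18; -18 29]
y = z − H·x̄ = [22, -21]
S = H·P̄·Hᵀ + R = [171 -138; -138 121]
K = P̄·Hᵀ·S⁻¹ = [-83/549 -86/183; -115/549 44/183]
x' = x̄ + K·y = [298/549, -361/549]
P' = (I − K·H)·P̄ = [728/183 -215/183; -215/183 110/183]

x' = [298/549, -361/549]
P' = [728/183 -215/183; -215/183 110/183]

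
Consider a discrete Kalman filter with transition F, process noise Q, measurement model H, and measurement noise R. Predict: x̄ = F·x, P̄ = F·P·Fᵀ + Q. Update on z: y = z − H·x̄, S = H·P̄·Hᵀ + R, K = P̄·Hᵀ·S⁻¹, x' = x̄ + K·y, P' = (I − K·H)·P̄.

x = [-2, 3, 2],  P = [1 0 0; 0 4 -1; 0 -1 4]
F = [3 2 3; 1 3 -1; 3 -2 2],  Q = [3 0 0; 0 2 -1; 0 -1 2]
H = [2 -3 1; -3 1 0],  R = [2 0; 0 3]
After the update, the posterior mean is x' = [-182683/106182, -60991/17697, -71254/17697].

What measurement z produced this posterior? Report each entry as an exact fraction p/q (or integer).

x̄ = F·x = [6, 5, -8]
P̄ = F·P·Fᵀ + Q = [52 8 19; 8 49 -38; 19 -38 51]
S = H·P̄·Hᵀ + R = [910 -466; -466 472]
K = P̄·Hᵀ·S⁻¹ = [-5560/53091 -44273/106182; -11353/35394 -4667/17697; 8591/35394 679/17697]
x' − x̄ = [-819775/106182, -149476/17697, 70322/17697] = K·y
y = (KᵀK)⁻¹·Kᵀ·(x' − x̄) = [14, 15]
z = y + H·x̄ = [14, 15] + [-11, -13] = [3, 2]

z = [3, 2]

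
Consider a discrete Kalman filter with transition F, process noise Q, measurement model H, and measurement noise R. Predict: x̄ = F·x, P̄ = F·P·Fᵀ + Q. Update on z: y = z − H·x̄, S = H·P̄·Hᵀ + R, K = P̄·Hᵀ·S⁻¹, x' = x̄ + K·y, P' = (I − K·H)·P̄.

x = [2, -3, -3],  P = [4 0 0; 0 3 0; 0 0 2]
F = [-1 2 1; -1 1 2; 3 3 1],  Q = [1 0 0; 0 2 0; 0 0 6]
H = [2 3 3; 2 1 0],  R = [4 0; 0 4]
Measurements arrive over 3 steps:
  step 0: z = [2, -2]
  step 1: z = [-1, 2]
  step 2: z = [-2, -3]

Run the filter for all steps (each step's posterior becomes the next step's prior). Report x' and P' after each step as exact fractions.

step 0: x̄ = F·x = [-11, -11, -6]
step 0: P̄ = F·P·Fᵀ + Q = [19 14 8; 14 17 1; 8 1 71]
step 0: y = z − H·x̄ = [75, 31]
step 0: S = H·P̄·Hᵀ + R = [1154 290; 290 153]
step 0: K = P̄·Hᵀ·S⁻¹ = [416/46231 14924/46231; -252/46231 14075/46231; 15283/46231 -23831/46231]
step 0: x' = x̄ + K·y = [-14697/46231, -91116/46231, 130078/46231]
step 0: P' = (I − K·H)·P̄ = [59077/46231 -58458/46231 19628/46231; -58458/46231 173216/46231 -134580/46231; 19628/46231 -134580/46231 141872/46231]
step 1: x̄ = F·x = [-37457/46231, 183737/46231, -187361/46231]
step 1: P̄ = F·P·Fᵀ + Q = [596300/46231 132843/46231 194919/46231; 132843/46231 392327/46231 -217759/46231; 194919/46231 -217759/46231 767939/46231]
step 1: y = z − H·x̄ = [39555/46231, -16361/46231]
step 1: S = H·P̄·Hᵀ + R = [13026000/46231 5141162/46231; 5141162/46231 3493823/46231]
step 1: K = P̄·Hᵀ·S⁻¹ = [4260363/103172069 2528539/7936313; -3379564/103172069 1877235/7936313; 33765404/103172069 -3431103/7936313]
step 1: x' = x̄ + K·y = [-91579245/103172069, 398511238/103172069, -373452010/103172069]
step 1: P' = (I − K·H)·P̄ = [187813251/103172069 -244142474/103172069 124614124/103172069; -244142474/103172069 585901168/103172069 -427645604/103172069; 124614124/103172069 -427645604/103172069 389590060/103172069]
step 2: x̄ = F·x = [515149711/103172069, -256813537/103172069, 547343969/103172069]
step 2: P̄ = F·P·Fᵀ + Q = [2040939284/103172069 359152737/103172069 720130121/103172069; 359152737/103172069 817664833/103172069 -397004737/103172069; 720130121/103172069 -397004737/103172069 1759298833/103172069]
step 2: y = z − H·x̄ = [-23167416/1133759, -1083002092/103172069]
step 2: S = H·P̄·Hᵀ + R = [412905796/1133759 182634506/1133759; 182634506/1133759 10830721193/103172069]
step 2: K = P̄·Hᵀ·S⁻¹ = [6626233863/158403322741 54783778499/158403322741; -4942597703/158403322741 30048552025/158403322741; 103042191685/316806645482 -63801114350/158403322741]
step 2: x' = x̄ + K·y = [80456097235/158403322741, -608717128021/158403322741, 457287268421/158403322741]
step 2: P' = (I − K·H)·P̄ = [305246034387/158403322741 -391356954778/158403322741 196694577004/158403322741; -391356954778/158403322741 902908117656/158403322741 -648593611408/158403322741; 196694577004/158403322741 -648593611408/158403322741 586158687862/158403322741]

step 0: x' = [-14697/46231, -91116/46231, 130078/46231], P' = [59077/46231 -58458/46231 19628/46231; -58458/46231 173216/46231 -134580/46231; 19628/46231 -134580/46231 141872/46231]
step 1: x' = [-91579245/103172069, 398511238/103172069, -373452010/103172069], P' = [187813251/103172069 -244142474/103172069 124614124/103172069; -244142474/103172069 585901168/103172069 -427645604/103172069; 124614124/103172069 -427645604/103172069 389590060/103172069]
step 2: x' = [80456097235/158403322741, -608717128021/158403322741, 457287268421/158403322741], P' = [305246034387/158403322741 -391356954778/158403322741 196694577004/158403322741; -391356954778/158403322741 902908117656/158403322741 -648593611408/158403322741; 196694577004/158403322741 -648593611408/158403322741 586158687862/158403322741]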